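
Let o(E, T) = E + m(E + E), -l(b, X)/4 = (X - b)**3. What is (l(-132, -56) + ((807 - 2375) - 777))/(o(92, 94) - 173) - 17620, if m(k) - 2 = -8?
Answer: 75103/29 ≈ 2589.8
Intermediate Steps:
m(k) = -6 (m(k) = 2 - 8 = -6)
l(b, X) = -4*(X - b)**3
o(E, T) = -6 + E (o(E, T) = E - 6 = -6 + E)
(l(-132, -56) + ((807 - 2375) - 777))/(o(92, 94) - 173) - 17620 = (-4*(-56 - 1*(-132))**3 + ((807 - 2375) - 777))/((-6 + 92) - 173) - 17620 = (-4*(-56 + 132)**3 + (-1568 - 777))/(86 - 173) - 17620 = (-4*76**3 - 2345)/(-87) - 17620 = (-4*438976 - 2345)*(-1/87) - 17620 = (-1755904 - 2345)*(-1/87) - 17620 = -1758249*(-1/87) - 17620 = 586083/29 - 17620 = 75103/29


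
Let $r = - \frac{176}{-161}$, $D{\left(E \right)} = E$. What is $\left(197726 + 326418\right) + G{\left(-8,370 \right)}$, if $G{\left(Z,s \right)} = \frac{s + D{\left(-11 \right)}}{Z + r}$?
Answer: $\frac{582790329}{1112} \approx 5.2409 \cdot 10^{5}$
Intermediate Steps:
$r = \frac{176}{161}$ ($r = \left(-176\right) \left(- \frac{1}{161}\right) = \frac{176}{161} \approx 1.0932$)
$G{\left(Z,s \right)} = \frac{-11 + s}{\frac{176}{161} + Z}$ ($G{\left(Z,s \right)} = \frac{s - 11}{Z + \frac{176}{161}} = \frac{-11 + s}{\frac{176}{161} + Z}$)
$\left(197726 + 326418\right) + G{\left(-8,370 \right)} = \left(197726 + 326418\right) + \frac{161 \left(-11 + 370\right)}{176 + 161 \left(-8\right)} = 524144 + 161 \frac{1}{176 - 1288} \cdot 359 = 524144 + 161 \frac{1}{-1112} \cdot 359 = 524144 + 161 \left(- \frac{1}{1112}\right) 359 = 524144 - \frac{57799}{1112} = \frac{582790329}{1112}$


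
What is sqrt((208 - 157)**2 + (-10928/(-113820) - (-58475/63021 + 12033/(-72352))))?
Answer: sqrt(14077667875348501755327290)/73552229240 ≈ 51.012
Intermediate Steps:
sqrt((208 - 157)**2 + (-10928/(-113820) - (-58475/63021 + 12033/(-72352)))) = sqrt(51**2 + (-10928*(-1/113820) - (-58475*1/63021 + 12033*(-1/72352)))) = sqrt(2601 + (2732/28455 - (-58475/63021 - 1719/10336))) = sqrt(2601 + (2732/28455 - 1*(-712730699/651385056))) = sqrt(2601 + (2732/28455 + 712730699/651385056)) = sqrt(2601 + 350164063699/294208916960) = sqrt(765587557076659/294208916960) = sqrt(14077667875348501755327290)/73552229240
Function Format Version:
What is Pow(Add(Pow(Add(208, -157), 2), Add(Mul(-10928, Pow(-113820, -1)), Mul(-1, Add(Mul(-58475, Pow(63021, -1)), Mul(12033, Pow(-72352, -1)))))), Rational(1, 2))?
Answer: Mul(Rational(1, 73552229240), Pow(14077667875348501755327290, Rational(1, 2))) ≈ 51.012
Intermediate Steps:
Pow(Add(Pow(Add(208, -157), 2), Add(Mul(-10928, Pow(-113820, -1)), Mul(-1, Add(Mul(-58475, Pow(63021, -1)), Mul(12033, Pow(-72352, -1)))))), Rational(1, 2)) = Pow(Add(Pow(51, 2), Add(Mul(-10928, Rational(-1, 113820)), Mul(-1, Add(Mul(-58475, Rational(1, 63021)), Mul(12033, Rational(-1, 72352)))))), Rational(1, 2)) = Pow(Add(2601, Add(Rational(2732, 28455), Mul(-1, Add(Rational(-58475, 63021), Rational(-1719, 10336))))), Rational(1, 2)) = Pow(Add(2601, Add(Rational(2732, 28455), Mul(-1, Rational(-712730699, 651385056)))), Rational(1, 2)) = Pow(Add(2601, Add(Rational(2732, 28455), Rational(712730699, 651385056))), Rational(1, 2)) = Pow(Add(2601, Rational(350164063699, 294208916960)), Rational(1, 2)) = Pow(Rational(765587557076659, 294208916960), Rational(1, 2)) = Mul(Rational(1, 73552229240), Pow(14077667875348501755327290, Rational(1, 2)))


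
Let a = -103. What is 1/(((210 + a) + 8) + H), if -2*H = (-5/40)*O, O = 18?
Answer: 8/929 ≈ 0.0086114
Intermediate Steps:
H = 9/8 (H = -(-5/40)*18/2 = -(-5*1/40)*18/2 = -(-1)*18/16 = -½*(-9/4) = 9/8 ≈ 1.1250)
1/(((210 + a) + 8) + H) = 1/(((210 - 103) + 8) + 9/8) = 1/((107 + 8) + 9/8) = 1/(115 + 9/8) = 1/(929/8) = 8/929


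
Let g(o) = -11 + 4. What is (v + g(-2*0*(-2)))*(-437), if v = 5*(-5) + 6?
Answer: 11362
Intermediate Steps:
g(o) = -7
v = -19 (v = -25 + 6 = -19)
(v + g(-2*0*(-2)))*(-437) = (-19 - 7)*(-437) = -26*(-437) = 11362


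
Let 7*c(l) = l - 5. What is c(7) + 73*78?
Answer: 39860/7 ≈ 5694.3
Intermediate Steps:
c(l) = -5/7 + l/7 (c(l) = (l - 5)/7 = (-5 + l)/7 = -5/7 + l/7)
c(7) + 73*78 = (-5/7 + (⅐)*7) + 73*78 = (-5/7 + 1) + 5694 = 2/7 + 5694 = 39860/7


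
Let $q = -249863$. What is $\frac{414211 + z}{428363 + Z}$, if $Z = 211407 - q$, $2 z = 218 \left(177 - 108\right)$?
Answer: $\frac{421732}{889633} \approx 0.47405$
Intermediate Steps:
$z = 7521$ ($z = \frac{218 \left(177 - 108\right)}{2} = \frac{218 \cdot 69}{2} = \frac{1}{2} \cdot 15042 = 7521$)
$Z = 461270$ ($Z = 211407 - -249863 = 211407 + 249863 = 461270$)
$\frac{414211 + z}{428363 + Z} = \frac{414211 + 7521}{428363 + 461270} = \frac{421732}{889633}$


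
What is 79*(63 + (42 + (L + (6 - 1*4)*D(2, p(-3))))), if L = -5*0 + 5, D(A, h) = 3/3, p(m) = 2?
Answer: 8848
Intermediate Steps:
D(A, h) = 1 (D(A, h) = 3*(1/3) = 1)
L = 5 (L = 0 + 5 = 5)
79*(63 + (42 + (L + (6 - 1*4)*D(2, p(-3))))) = 79*(63 + (42 + (5 + (6 - 1*4)*1))) = 79*(63 + (42 + (5 + (6 - 4)*1))) = 79*(63 + (42 + (5 + 2*1))) = 79*(63 + (42 + (5 + 2))) = 79*(63 + (42 + 7)) = 79*(63 + 49) = 79*112 = 8848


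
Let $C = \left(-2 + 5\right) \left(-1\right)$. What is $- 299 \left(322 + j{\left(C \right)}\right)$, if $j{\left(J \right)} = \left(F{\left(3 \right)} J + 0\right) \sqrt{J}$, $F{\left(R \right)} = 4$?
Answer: $-96278 + 3588 i \sqrt{3} \approx -96278.0 + 6214.6 i$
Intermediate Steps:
$C = -3$ ($C = 3 \left(-1\right) = -3$)
$j{\left(J \right)} = 4 J^{\frac{3}{2}}$ ($j{\left(J \right)} = \left(4 J + 0\right) \sqrt{J} = 4 J \sqrt{J} = 4 J^{\frac{3}{2}}$)
$- 299 \left(322 + j{\left(C \right)}\right) = - 299 \left(322 + 4 \left(-3\right)^{\frac{3}{2}}\right) = - 299 \left(322 + 4 \left(- 3 i \sqrt{3}\right)\right) = - 299 \left(322 - 12 i \sqrt{3}\right) = -96278 + 3588 i \sqrt{3}$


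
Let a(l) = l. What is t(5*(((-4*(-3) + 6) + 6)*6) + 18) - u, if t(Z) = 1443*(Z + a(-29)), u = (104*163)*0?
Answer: 1023087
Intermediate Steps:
u = 0 (u = 16952*0 = 0)
t(Z) = -41847 + 1443*Z (t(Z) = 1443*(Z - 29) = 1443*(-29 + Z) = -41847 + 1443*Z)
t(5*(((-4*(-3) + 6) + 6)*6) + 18) - u = (-41847 + 1443*(5*(((-4*(-3) + 6) + 6)*6) + 18)) - 1*0 = (-41847 + 1443*(5*(((12 + 6) + 6)*6) + 18)) + 0 = (-41847 + 1443*(5*((18 + 6)*6) + 18)) + 0 = (-41847 + 1443*(5*(24*6) + 18)) + 0 = (-41847 + 1443*(5*144 + 18)) + 0 = (-41847 + 1443*(720 + 18)) + 0 = (-41847 + 1443*738) + 0 = (-41847 + 1064934) + 0 = 1023087 + 0 = 1023087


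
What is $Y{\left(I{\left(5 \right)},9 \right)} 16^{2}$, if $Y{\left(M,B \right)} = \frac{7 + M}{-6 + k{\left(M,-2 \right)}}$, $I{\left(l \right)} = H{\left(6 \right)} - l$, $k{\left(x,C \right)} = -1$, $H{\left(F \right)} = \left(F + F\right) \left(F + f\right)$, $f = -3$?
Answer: $- \frac{9728}{7} \approx -1389.7$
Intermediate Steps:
$H{\left(F \right)} = 2 F \left(-3 + F\right)$ ($H{\left(F \right)} = \left(F + F\right) \left(F - 3\right) = 2 F \left(-3 + F\right)$)
$I{\left(l \right)} = 36 - l$ ($I{\left(l \right)} = 2 \cdot 6 \left(-3 + 6\right) - l = 2 \cdot 6 \cdot 3 - l = 36 - l$)
$Y{\left(M,B \right)} = -1 - \frac{M}{7}$ ($Y{\left(M,B \right)} = \frac{7 + M}{-6 - 1} = \frac{7 + M}{-7} = \left(7 + M\right) \left(- \frac{1}{7}\right) = -1 - \frac{M}{7}$)
$Y{\left(I{\left(5 \right)},9 \right)} 16^{2} = \left(-1 - \frac{36 - 5}{7}\right) 16^{2} = \left(-1 - \frac{36 - 5}{7}\right) 256 = \left(-1 - \frac{31}{7}\right) 256 = \left(- \frac{38}{7}\right) 256 = - \frac{9728}{7}$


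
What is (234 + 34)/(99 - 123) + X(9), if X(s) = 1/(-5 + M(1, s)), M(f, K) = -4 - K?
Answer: -101/9 ≈ -11.222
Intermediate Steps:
X(s) = 1/(-9 - s) (X(s) = 1/(-5 + (-4 - s)) = 1/(-9 - s))
(234 + 34)/(99 - 123) + X(9) = (234 + 34)/(99 - 123) - 1/(9 + 9) = 268/(-24) - 1/18 = 268*(-1/24) - 1*1/18 = -67/6 - 1/18 = -101/9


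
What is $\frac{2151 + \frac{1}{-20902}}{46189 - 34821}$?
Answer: $\frac{44960201}{237613936} \approx 0.18922$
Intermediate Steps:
$\frac{2151 + \frac{1}{-20902}}{46189 - 34821} = \frac{2151 - \frac{1}{20902}}{11368} = \frac{44960201}{20902} \cdot \frac{1}{11368} = \frac{44960201}{237613936}$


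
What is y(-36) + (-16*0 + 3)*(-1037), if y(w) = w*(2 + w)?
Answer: -1887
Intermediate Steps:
y(-36) + (-16*0 + 3)*(-1037) = -36*(2 - 36) + (-16*0 + 3)*(-1037) = -36*(-34) + (0 + 3)*(-1037) = 1224 + 3*(-1037) = 1224 - 3111 = -1887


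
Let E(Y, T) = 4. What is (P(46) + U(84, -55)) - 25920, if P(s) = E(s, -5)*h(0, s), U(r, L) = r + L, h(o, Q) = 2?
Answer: -25883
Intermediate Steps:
U(r, L) = L + r
P(s) = 8 (P(s) = 4*2 = 8)
(P(46) + U(84, -55)) - 25920 = (8 + (-55 + 84)) - 25920 = (8 + 29) - 25920 = 37 - 25920 = -25883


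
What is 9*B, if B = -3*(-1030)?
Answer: 27810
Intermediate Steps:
B = 3090
9*B = 9*3090 = 27810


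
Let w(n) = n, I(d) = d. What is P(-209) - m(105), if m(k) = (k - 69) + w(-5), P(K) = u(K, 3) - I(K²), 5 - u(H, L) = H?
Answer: -43498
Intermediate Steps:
u(H, L) = 5 - H
P(K) = 5 - K - K² (P(K) = (5 - K) - K² = 5 - K - K²)
m(k) = -74 + k (m(k) = (k - 69) - 5 = (-69 + k) - 5 = -74 + k)
P(-209) - m(105) = (5 - 1*(-209) - 1*(-209)²) - (-74 + 105) = (5 + 209 - 1*43681) - 1*31 = (5 + 209 - 43681) - 31 = -43467 - 31 = -43498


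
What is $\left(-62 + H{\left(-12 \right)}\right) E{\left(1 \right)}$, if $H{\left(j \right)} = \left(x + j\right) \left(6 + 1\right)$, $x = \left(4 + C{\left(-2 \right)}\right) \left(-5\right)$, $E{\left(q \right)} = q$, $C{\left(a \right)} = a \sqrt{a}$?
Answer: $-286 + 70 i \sqrt{2} \approx -286.0 + 98.995 i$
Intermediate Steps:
$C{\left(a \right)} = a^{\frac{3}{2}}$
$x = -20 + 10 i \sqrt{2}$ ($x = \left(4 + \left(-2\right)^{\frac{3}{2}}\right) \left(-5\right) = \left(4 - 2 i \sqrt{2}\right) \left(-5\right) = -20 + 10 i \sqrt{2} \approx -20.0 + 14.142 i$)
$H{\left(j \right)} = -140 + 7 j + 70 i \sqrt{2}$ ($H{\left(j \right)} = \left(\left(-20 + 10 i \sqrt{2}\right) + j\right) \left(6 + 1\right) = \left(-20 + j + 10 i \sqrt{2}\right) 7 = -140 + 7 j + 70 i \sqrt{2}$)
$\left(-62 + H{\left(-12 \right)}\right) E{\left(1 \right)} = \left(-62 + \left(-140 + 7 \left(-12\right) + 70 i \sqrt{2}\right)\right) 1 = \left(-62 - \left(224 - 70 i \sqrt{2}\right)\right) 1 = \left(-286 + 70 i \sqrt{2}\right) 1 = -286 + 70 i \sqrt{2}$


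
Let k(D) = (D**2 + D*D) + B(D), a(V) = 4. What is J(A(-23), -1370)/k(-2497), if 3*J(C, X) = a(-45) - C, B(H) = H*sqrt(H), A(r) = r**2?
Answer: -50/3563219 - 25*I*sqrt(2497)/8897357843 ≈ -1.4032e-5 - 1.4041e-7*I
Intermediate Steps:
B(H) = H**(3/2)
k(D) = D**(3/2) + 2*D**2 (k(D) = (D**2 + D*D) + D**(3/2) = (D**2 + D**2) + D**(3/2) = 2*D**2 + D**(3/2) = D**(3/2) + 2*D**2)
J(C, X) = 4/3 - C/3 (J(C, X) = (4 - C)/3 = 4/3 - C/3)
J(A(-23), -1370)/k(-2497) = (4/3 - 1/3*(-23)**2)/((-2497)**(3/2) + 2*(-2497)**2) = (4/3 - 1/3*529)/(-2497*I*sqrt(2497) + 2*6235009) = (4/3 - 529/3)/(-2497*I*sqrt(2497) + 12470018) = -175/(12470018 - 2497*I*sqrt(2497))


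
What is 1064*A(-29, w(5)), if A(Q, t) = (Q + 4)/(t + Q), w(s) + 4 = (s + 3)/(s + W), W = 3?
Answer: 3325/4 ≈ 831.25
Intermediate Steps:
w(s) = -3 (w(s) = -4 + (s + 3)/(s + 3) = -4 + (3 + s)/(3 + s) = -4 + 1 = -3)
A(Q, t) = (4 + Q)/(Q + t)
1064*A(-29, w(5)) = 1064*((4 - 29)/(-29 - 3)) = 1064*(-25/(-32)) = 1064*(-1/32*(-25)) = 1064*(25/32) = 3325/4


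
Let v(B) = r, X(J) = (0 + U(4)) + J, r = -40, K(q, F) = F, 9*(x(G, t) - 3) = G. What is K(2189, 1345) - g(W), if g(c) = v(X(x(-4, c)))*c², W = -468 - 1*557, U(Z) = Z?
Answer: 42026345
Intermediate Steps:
x(G, t) = 3 + G/9
W = -1025 (W = -468 - 557 = -1025)
X(J) = 4 + J (X(J) = (0 + 4) + J = 4 + J)
v(B) = -40
g(c) = -40*c²
K(2189, 1345) - g(W) = 1345 - (-40)*(-1025)² = 1345 - (-40)*1050625 = 1345 - 1*(-42025000) = 1345 + 42025000 = 42026345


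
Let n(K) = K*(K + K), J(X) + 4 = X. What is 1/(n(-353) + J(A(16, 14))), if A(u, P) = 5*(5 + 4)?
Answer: 1/249259 ≈ 4.0119e-6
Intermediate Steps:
A(u, P) = 45 (A(u, P) = 5*9 = 45)
J(X) = -4 + X
n(K) = 2*K**2 (n(K) = K*(2*K) = 2*K**2)
1/(n(-353) + J(A(16, 14))) = 1/(2*(-353)**2 + (-4 + 45)) = 1/(2*124609 + 41) = 1/(249218 + 41) = 1/249259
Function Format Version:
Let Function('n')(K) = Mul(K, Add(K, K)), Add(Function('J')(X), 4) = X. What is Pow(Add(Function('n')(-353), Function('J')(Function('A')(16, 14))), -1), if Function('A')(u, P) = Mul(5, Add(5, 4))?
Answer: Rational(1, 249259) ≈ 4.0119e-6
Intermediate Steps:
Function('A')(u, P) = 45 (Function('A')(u, P) = Mul(5, 9) = 45)
Function('J')(X) = Add(-4, X)
Function('n')(K) = Mul(2, Pow(K, 2)) (Function('n')(K) = Mul(K, Mul(2, K)) = Mul(2, Pow(K, 2)))
Pow(Add(Function('n')(-353), Function('J')(Function('A')(16, 14))), -1) = Pow(Add(Mul(2, Pow(-353, 2)), Add(-4, 45)), -1) = Pow(Add(Mul(2, 124609), 41), -1) = Pow(Add(249218, 41), -1) = Pow(249259, -1) = Rational(1, 249259)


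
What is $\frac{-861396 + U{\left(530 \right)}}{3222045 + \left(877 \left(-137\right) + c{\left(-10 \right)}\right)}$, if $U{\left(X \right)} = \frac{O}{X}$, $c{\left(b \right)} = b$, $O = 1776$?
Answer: $- \frac{12681614}{45666655} \approx -0.2777$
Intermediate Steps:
$U{\left(X \right)} = \frac{1776}{X}$
$\frac{-861396 + U{\left(530 \right)}}{3222045 + \left(877 \left(-137\right) + c{\left(-10 \right)}\right)} = \frac{-861396 + \frac{1776}{530}}{3222045 + \left(877 \left(-137\right) - 10\right)} = \frac{-861396 + 1776 \cdot \frac{1}{530}}{3222045 - 120159} = \frac{-861396 + \frac{888}{265}}{3222045 - 120159} = - \frac{228269052}{265 \cdot 3101886} = \left(- \frac{228269052}{265}\right) \frac{1}{3101886} = - \frac{12681614}{45666655}$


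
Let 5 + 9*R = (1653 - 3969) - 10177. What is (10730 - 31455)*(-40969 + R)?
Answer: 2633587925/3 ≈ 8.7786e+8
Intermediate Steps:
R = -4166/3 (R = -5/9 + ((1653 - 3969) - 10177)/9 = -5/9 + (-2316 - 10177)/9 = -5/9 + (1/9)*(-12493) = -5/9 - 12493/9 = -4166/3 ≈ -1388.7)
(10730 - 31455)*(-40969 + R) = (10730 - 31455)*(-40969 - 4166/3) = -20725*(-127073/3) = 2633587925/3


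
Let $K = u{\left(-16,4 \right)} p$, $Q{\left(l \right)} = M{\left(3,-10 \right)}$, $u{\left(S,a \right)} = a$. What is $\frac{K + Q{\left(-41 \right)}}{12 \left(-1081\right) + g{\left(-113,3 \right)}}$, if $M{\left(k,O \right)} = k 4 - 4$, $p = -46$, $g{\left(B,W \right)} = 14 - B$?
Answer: $\frac{176}{12845} \approx 0.013702$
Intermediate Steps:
$M{\left(k,O \right)} = -4 + 4 k$ ($M{\left(k,O \right)} = 4 k - 4 = -4 + 4 k$)
$Q{\left(l \right)} = 8$ ($Q{\left(l \right)} = -4 + 4 \cdot 3 = -4 + 12 = 8$)
$K = -184$ ($K = 4 \left(-46\right) = -184$)
$\frac{K + Q{\left(-41 \right)}}{12 \left(-1081\right) + g{\left(-113,3 \right)}} = \frac{-184 + 8}{12 \left(-1081\right) + \left(14 - -113\right)} = - \frac{176}{-12972 + \left(14 + 113\right)} = - \frac{176}{-12972 + 127} = - \frac{176}{-12845} = \left(-176\right) \left(- \frac{1}{12845}\right) = \frac{176}{12845}$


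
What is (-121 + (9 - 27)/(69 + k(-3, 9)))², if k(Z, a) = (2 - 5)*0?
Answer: 7778521/529 ≈ 14704.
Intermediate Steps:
k(Z, a) = 0 (k(Z, a) = -3*0 = 0)
(-121 + (9 - 27)/(69 + k(-3, 9)))² = (-121 + (9 - 27)/(69 + 0))² = (-121 - 18/69)² = (-121 - 18*1/69)² = (-121 - 6/23)² = (-2789/23)² = 7778521/529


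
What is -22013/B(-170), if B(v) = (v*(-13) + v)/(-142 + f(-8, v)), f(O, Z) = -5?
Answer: 1078637/680 ≈ 1586.2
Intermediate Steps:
B(v) = 4*v/49 (B(v) = (v*(-13) + v)/(-142 - 5) = (-13*v + v)/(-147) = -12*v*(-1/147) = 4*v/49)
-22013/B(-170) = -22013/((4/49)*(-170)) = -22013/(-680/49) = -22013*(-49/680) = 1078637/680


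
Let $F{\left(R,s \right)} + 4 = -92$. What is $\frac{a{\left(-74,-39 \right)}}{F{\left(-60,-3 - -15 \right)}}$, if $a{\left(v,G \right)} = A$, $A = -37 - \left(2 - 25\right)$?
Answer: $\frac{7}{48} \approx 0.14583$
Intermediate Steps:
$F{\left(R,s \right)} = -96$ ($F{\left(R,s \right)} = -4 - 92 = -96$)
$A = -14$ ($A = -37 - \left(2 - 25\right) = -37 - -23 = -37 + 23 = -14$)
$a{\left(v,G \right)} = -14$
$\frac{a{\left(-74,-39 \right)}}{F{\left(-60,-3 - -15 \right)}} = - \frac{14}{-96} = \left(-14\right) \left(- \frac{1}{96}\right) = \frac{7}{48}$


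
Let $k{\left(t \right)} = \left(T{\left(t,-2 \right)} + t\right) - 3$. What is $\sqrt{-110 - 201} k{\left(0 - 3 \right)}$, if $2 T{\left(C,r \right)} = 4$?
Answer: $- 4 i \sqrt{311} \approx - 70.541 i$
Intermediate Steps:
$T{\left(C,r \right)} = 2$ ($T{\left(C,r \right)} = \frac{1}{2} \cdot 4 = 2$)
$k{\left(t \right)} = -1 + t$ ($k{\left(t \right)} = \left(2 + t\right) - 3 = -1 + t$)
$\sqrt{-110 - 201} k{\left(0 - 3 \right)} = \sqrt{-110 - 201} \left(-1 + \left(0 - 3\right)\right) = \sqrt{-311} \left(-1 + \left(0 - 3\right)\right) = i \sqrt{311} \left(-1 - 3\right) = i \sqrt{311} \left(-4\right) = - 4 i \sqrt{311}$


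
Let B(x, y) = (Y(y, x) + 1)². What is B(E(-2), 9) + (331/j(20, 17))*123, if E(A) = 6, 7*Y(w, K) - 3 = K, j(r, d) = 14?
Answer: 285503/98 ≈ 2913.3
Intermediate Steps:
Y(w, K) = 3/7 + K/7
B(x, y) = (10/7 + x/7)² (B(x, y) = ((3/7 + x/7) + 1)² = (10/7 + x/7)²)
B(E(-2), 9) + (331/j(20, 17))*123 = (10 + 6)²/49 + (331/14)*123 = (1/49)*16² + (331*(1/14))*123 = (1/49)*256 + (331/14)*123 = 256/49 + 40713/14 = 285503/98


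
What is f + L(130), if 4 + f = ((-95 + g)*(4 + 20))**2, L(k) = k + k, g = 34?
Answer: 2143552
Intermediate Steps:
L(k) = 2*k
f = 2143292 (f = -4 + ((-95 + 34)*(4 + 20))**2 = -4 + (-61*24)**2 = -4 + (-1464)**2 = -4 + 2143296 = 2143292)
f + L(130) = 2143292 + 2*130 = 2143292 + 260 = 2143552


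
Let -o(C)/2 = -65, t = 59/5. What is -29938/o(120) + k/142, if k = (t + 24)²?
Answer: -10211457/46150 ≈ -221.27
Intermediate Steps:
t = 59/5 (t = 59*(⅕) = 59/5 ≈ 11.800)
o(C) = 130 (o(C) = -2*(-65) = 130)
k = 32041/25 (k = (59/5 + 24)² = (179/5)² = 32041/25 ≈ 1281.6)
-29938/o(120) + k/142 = -29938/130 + (32041/25)/142 = -29938*1/130 + (32041/25)*(1/142) = -14969/65 + 32041/3550 = -10211457/46150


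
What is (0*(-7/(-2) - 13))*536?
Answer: 0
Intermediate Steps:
(0*(-7/(-2) - 13))*536 = (0*(-7*(-1/2) - 13))*536 = (0*(7/2 - 13))*536 = (0*(-19/2))*536 = 0*536 = 0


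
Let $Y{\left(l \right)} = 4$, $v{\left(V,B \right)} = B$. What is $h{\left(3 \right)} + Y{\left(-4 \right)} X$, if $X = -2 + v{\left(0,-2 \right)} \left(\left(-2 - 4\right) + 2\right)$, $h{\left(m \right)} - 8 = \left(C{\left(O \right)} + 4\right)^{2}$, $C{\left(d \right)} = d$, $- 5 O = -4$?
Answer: $\frac{1376}{25} \approx 55.04$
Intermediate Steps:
$O = \frac{4}{5}$ ($O = \left(- \frac{1}{5}\right) \left(-4\right) = \frac{4}{5} \approx 0.8$)
$h{\left(m \right)} = \frac{776}{25}$ ($h{\left(m \right)} = 8 + \left(\frac{4}{5} + 4\right)^{2} = 8 + \left(\frac{24}{5}\right)^{2} = 8 + \frac{576}{25} = \frac{776}{25}$)
$X = 6$ ($X = -2 - 2 \left(\left(-2 - 4\right) + 2\right) = -2 - 2 \left(-6 + 2\right) = -2 - -8 = -2 + 8 = 6$)
$h{\left(3 \right)} + Y{\left(-4 \right)} X = \frac{776}{25} + 4 \cdot 6 = \frac{776}{25} + 24 = \frac{1376}{25}$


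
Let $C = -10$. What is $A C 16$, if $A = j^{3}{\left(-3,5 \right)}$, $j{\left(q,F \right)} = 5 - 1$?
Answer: $-10240$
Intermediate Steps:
$j{\left(q,F \right)} = 4$ ($j{\left(q,F \right)} = 5 - 1 = 4$)
$A = 64$ ($A = 4^{3} = 64$)
$A C 16 = 64 \left(\left(-10\right) 16\right) = 64 \left(-160\right) = -10240$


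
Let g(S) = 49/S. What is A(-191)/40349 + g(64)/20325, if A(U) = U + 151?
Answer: -50054899/52485979200 ≈ -0.00095368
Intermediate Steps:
A(U) = 151 + U
A(-191)/40349 + g(64)/20325 = (151 - 191)/40349 + (49/64)/20325 = -40*1/40349 + (49*(1/64))*(1/20325) = -40/40349 + (49/64)*(1/20325) = -40/40349 + 49/1300800 = -50054899/52485979200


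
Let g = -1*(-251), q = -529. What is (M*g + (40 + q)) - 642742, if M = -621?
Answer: -799102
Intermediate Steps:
g = 251
(M*g + (40 + q)) - 642742 = (-621*251 + (40 - 529)) - 642742 = (-155871 - 489) - 642742 = -156360 - 642742 = -799102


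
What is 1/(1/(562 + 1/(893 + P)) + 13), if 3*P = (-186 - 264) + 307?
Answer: 1425235/18530591 ≈ 0.076913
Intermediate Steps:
P = -143/3 (P = ((-186 - 264) + 307)/3 = (-450 + 307)/3 = (⅓)*(-143) = -143/3 ≈ -47.667)
1/(1/(562 + 1/(893 + P)) + 13) = 1/(1/(562 + 1/(893 - 143/3)) + 13) = 1/(1/(562 + 1/(2536/3)) + 13) = 1/(1/(562 + 3/2536) + 13) = 1/(1/(1425235/2536) + 13) = 1/(2536/1425235 + 13) = 1/(18530591/1425235) = 1425235/18530591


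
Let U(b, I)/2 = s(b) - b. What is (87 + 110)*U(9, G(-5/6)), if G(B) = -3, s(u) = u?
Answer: 0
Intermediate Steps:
U(b, I) = 0 (U(b, I) = 2*(b - b) = 2*0 = 0)
(87 + 110)*U(9, G(-5/6)) = (87 + 110)*0 = 197*0 = 0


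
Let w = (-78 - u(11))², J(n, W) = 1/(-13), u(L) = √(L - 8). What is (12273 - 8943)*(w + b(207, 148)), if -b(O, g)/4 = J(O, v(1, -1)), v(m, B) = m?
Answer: 263519550/13 + 519480*√3 ≈ 2.1170e+7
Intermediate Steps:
u(L) = √(-8 + L)
J(n, W) = -1/13
b(O, g) = 4/13 (b(O, g) = -4*(-1/13) = 4/13)
w = (-78 - √3)² (w = (-78 - √(-8 + 11))² = (-78 - √3)² ≈ 6357.2)
(12273 - 8943)*(w + b(207, 148)) = (12273 - 8943)*((78 + √3)² + 4/13) = 3330*(4/13 + (78 + √3)²) = 13320/13 + 3330*(78 + √3)²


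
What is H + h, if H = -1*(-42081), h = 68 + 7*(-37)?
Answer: 41890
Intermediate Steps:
h = -191 (h = 68 - 259 = -191)
H = 42081
H + h = 42081 - 191 = 41890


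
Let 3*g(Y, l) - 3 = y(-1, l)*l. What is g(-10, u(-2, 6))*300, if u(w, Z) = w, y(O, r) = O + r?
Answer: 900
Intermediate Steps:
g(Y, l) = 1 + l*(-1 + l)/3 (g(Y, l) = 1 + ((-1 + l)*l)/3 = 1 + (l*(-1 + l))/3 = 1 + l*(-1 + l)/3)
g(-10, u(-2, 6))*300 = (1 + (⅓)*(-2)*(-1 - 2))*300 = (1 + (⅓)*(-2)*(-3))*300 = (1 + 2)*300 = 3*300 = 900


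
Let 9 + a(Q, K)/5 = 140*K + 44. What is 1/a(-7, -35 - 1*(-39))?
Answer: 1/2975 ≈ 0.00033613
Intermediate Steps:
a(Q, K) = 175 + 700*K (a(Q, K) = -45 + 5*(140*K + 44) = -45 + 5*(44 + 140*K) = -45 + (220 + 700*K) = 175 + 700*K)
1/a(-7, -35 - 1*(-39)) = 1/(175 + 700*(-35 - 1*(-39))) = 1/(175 + 700*(-35 + 39)) = 1/(175 + 700*4) = 1/(175 + 2800) = 1/2975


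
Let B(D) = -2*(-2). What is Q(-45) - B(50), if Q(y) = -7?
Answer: -11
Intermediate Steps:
B(D) = 4
Q(-45) - B(50) = -7 - 1*4 = -7 - 4 = -11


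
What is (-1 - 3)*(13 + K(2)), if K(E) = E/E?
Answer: -56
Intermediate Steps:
K(E) = 1
(-1 - 3)*(13 + K(2)) = (-1 - 3)*(13 + 1) = -4*14 = -56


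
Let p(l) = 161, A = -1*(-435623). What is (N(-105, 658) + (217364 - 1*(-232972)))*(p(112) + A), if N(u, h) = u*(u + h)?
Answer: 170945425464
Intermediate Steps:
N(u, h) = u*(h + u)
A = 435623
(N(-105, 658) + (217364 - 1*(-232972)))*(p(112) + A) = (-105*(658 - 105) + (217364 - 1*(-232972)))*(161 + 435623) = (-105*553 + (217364 + 232972))*435784 = (-58065 + 450336)*435784 = 392271*435784 = 170945425464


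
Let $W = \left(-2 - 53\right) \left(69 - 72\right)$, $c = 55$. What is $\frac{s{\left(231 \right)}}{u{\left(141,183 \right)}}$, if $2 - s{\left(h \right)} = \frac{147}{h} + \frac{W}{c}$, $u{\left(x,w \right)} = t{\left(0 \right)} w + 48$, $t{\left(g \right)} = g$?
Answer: $- \frac{3}{88} \approx -0.034091$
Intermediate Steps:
$W = 165$ ($W = \left(-55\right) \left(-3\right) = 165$)
$u{\left(x,w \right)} = 48$ ($u{\left(x,w \right)} = 0 w + 48 = 0 + 48 = 48$)
$s{\left(h \right)} = -1 - \frac{147}{h}$ ($s{\left(h \right)} = 2 - \left(\frac{147}{h} + \frac{165}{55}\right) = 2 - \left(\frac{147}{h} + 165 \cdot \frac{1}{55}\right) = 2 - \left(\frac{147}{h} + 3\right) = 2 - \left(3 + \frac{147}{h}\right) = -1 - \frac{147}{h}$)
$\frac{s{\left(231 \right)}}{u{\left(141,183 \right)}} = \frac{\frac{1}{231} \left(-147 - 231\right)}{48} = \frac{-147 - 231}{231} \cdot \frac{1}{48} = \frac{1}{231} \left(-378\right) \frac{1}{48} = \left(- \frac{18}{11}\right) \frac{1}{48} = - \frac{3}{88}$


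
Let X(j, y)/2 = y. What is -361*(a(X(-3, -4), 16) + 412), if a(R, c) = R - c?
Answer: -140068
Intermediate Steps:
X(j, y) = 2*y
-361*(a(X(-3, -4), 16) + 412) = -361*((2*(-4) - 1*16) + 412) = -361*((-8 - 16) + 412) = -361*(-24 + 412) = -361*388 = -140068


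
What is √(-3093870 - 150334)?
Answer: 2*I*√811051 ≈ 1801.2*I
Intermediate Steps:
√(-3093870 - 150334) = √(-3244204) = 2*I*√811051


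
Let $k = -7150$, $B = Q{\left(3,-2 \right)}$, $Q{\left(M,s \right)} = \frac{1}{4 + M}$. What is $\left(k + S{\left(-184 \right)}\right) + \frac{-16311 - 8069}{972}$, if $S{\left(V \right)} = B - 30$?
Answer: $- \frac{12255602}{1701} \approx -7204.9$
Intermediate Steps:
$B = \frac{1}{7}$ ($B = \frac{1}{4 + 3} = \frac{1}{7} \approx 0.14286$)
$S{\left(V \right)} = - \frac{209}{7}$ ($S{\left(V \right)} = \frac{1}{7} - 30 = - \frac{209}{7}$)
$\left(k + S{\left(-184 \right)}\right) + \frac{-16311 - 8069}{972} = \left(-7150 - \frac{209}{7}\right) + \frac{-16311 - 8069}{972} = - \frac{50259}{7} + \left(-16311 - 8069\right) \frac{1}{972} = - \frac{50259}{7} - \frac{6095}{243} = - \frac{12255602}{1701}$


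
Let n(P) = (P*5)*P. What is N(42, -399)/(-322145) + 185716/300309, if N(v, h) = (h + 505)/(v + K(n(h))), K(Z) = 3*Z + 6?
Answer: 15874643699735434/25669831225559635 ≈ 0.61842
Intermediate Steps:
n(P) = 5*P² (n(P) = (5*P)*P = 5*P²)
K(Z) = 6 + 3*Z
N(v, h) = (505 + h)/(6 + v + 15*h²) (N(v, h) = (h + 505)/(v + (6 + 3*(5*h²))) = (505 + h)/(v + (6 + 15*h²)) = (505 + h)/(6 + v + 15*h²))
N(42, -399)/(-322145) + 185716/300309 = ((505 - 399)/(6 + 42 + 15*(-399)²))/(-322145) + 185716/300309 = (106/(6 + 42 + 15*159201))*(-1/322145) + 185716*(1/300309) = (106/(6 + 42 + 2388015))*(-1/322145) + 185716/300309 = (106/2388063)*(-1/322145) + 185716/300309 = -106/769302555135 + 185716/300309 = 15874643699735434/25669831225559635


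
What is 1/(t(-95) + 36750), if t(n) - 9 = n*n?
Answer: 1/45784 ≈ 2.1842e-5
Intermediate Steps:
t(n) = 9 + n**2 (t(n) = 9 + n*n = 9 + n**2)
1/(t(-95) + 36750) = 1/((9 + (-95)**2) + 36750) = 1/((9 + 9025) + 36750) = 1/(9034 + 36750) = 1/45784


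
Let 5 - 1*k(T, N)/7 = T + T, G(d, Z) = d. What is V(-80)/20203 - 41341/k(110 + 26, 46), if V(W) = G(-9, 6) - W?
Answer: 9385898/424263 ≈ 22.123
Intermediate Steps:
V(W) = -9 - W
k(T, N) = 35 - 14*T (k(T, N) = 35 - 7*(T + T) = 35 - 14*T)
V(-80)/20203 - 41341/k(110 + 26, 46) = (-9 - 1*(-80))/20203 - 41341/(35 - 14*(110 + 26)) = (-9 + 80)*(1/20203) - 41341/(35 - 14*136) = 71*(1/20203) - 41341/(35 - 1904) = 71/20203 - 41341/(-1869) = 71/20203 - 41341*(-1/1869) = 71/20203 + 41341/1869 = 9385898/424263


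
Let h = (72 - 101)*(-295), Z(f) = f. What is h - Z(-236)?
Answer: 8791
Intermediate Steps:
h = 8555 (h = -29*(-295) = 8555)
h - Z(-236) = 8555 - 1*(-236) = 8555 + 236 = 8791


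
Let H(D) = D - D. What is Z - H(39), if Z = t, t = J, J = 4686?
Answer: 4686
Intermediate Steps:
H(D) = 0
t = 4686
Z = 4686
Z - H(39) = 4686 - 1*0 = 4686 + 0 = 4686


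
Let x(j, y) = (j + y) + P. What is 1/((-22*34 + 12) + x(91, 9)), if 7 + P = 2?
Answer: -1/641 ≈ -0.0015601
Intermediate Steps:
P = -5 (P = -7 + 2 = -5)
x(j, y) = -5 + j + y (x(j, y) = (j + y) - 5 = -5 + j + y)
1/((-22*34 + 12) + x(91, 9)) = 1/((-22*34 + 12) + (-5 + 91 + 9)) = 1/((-748 + 12) + 95) = 1/(-736 + 95) = 1/(-641) = -1/641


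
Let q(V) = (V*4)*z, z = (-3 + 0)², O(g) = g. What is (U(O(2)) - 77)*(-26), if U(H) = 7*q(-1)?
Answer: 8554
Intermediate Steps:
z = 9 (z = (-3)² = 9)
q(V) = 36*V (q(V) = (V*4)*9 = (4*V)*9 = 36*V)
U(H) = -252 (U(H) = 7*(36*(-1)) = 7*(-36) = -252)
(U(O(2)) - 77)*(-26) = (-252 - 77)*(-26) = -329*(-26) = 8554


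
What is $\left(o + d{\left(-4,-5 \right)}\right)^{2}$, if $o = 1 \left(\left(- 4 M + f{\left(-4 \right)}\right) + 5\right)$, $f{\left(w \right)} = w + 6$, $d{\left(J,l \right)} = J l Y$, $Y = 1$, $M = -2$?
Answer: $1225$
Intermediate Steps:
$d{\left(J,l \right)} = J l$ ($d{\left(J,l \right)} = J l 1 = J l$)
$f{\left(w \right)} = 6 + w$
$o = 15$ ($o = 1 \left(\left(\left(-4\right) \left(-2\right) + \left(6 - 4\right)\right) + 5\right) = 1 \left(\left(8 + 2\right) + 5\right) = 1 \left(10 + 5\right) = 1 \cdot 15 = 15$)
$\left(o + d{\left(-4,-5 \right)}\right)^{2} = \left(15 - -20\right)^{2} = \left(15 + 20\right)^{2} = 35^{2} = 1225$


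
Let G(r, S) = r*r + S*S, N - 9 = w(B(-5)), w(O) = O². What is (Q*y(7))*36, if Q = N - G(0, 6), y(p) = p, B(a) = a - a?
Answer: -6804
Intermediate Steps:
B(a) = 0
N = 9 (N = 9 + 0² = 9 + 0 = 9)
G(r, S) = S² + r² (G(r, S) = r² + S² = S² + r²)
Q = -27 (Q = 9 - (6² + 0²) = 9 - (36 + 0) = 9 - 1*36 = 9 - 36 = -27)
(Q*y(7))*36 = -27*7*36 = -189*36 = -6804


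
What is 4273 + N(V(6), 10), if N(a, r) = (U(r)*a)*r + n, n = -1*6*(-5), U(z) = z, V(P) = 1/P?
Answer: 12959/3 ≈ 4319.7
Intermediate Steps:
n = 30 (n = -6*(-5) = 30)
N(a, r) = 30 + a*r**2 (N(a, r) = (r*a)*r + 30 = (a*r)*r + 30 = a*r**2 + 30 = 30 + a*r**2)
4273 + N(V(6), 10) = 4273 + (30 + 10**2/6) = 4273 + (30 + (1/6)*100) = 4273 + (30 + 50/3) = 4273 + 140/3 = 12959/3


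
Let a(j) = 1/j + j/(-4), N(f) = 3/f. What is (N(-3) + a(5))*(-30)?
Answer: 123/2 ≈ 61.500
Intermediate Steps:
a(j) = 1/j - j/4 (a(j) = 1/j + j*(-1/4) = 1/j - j/4)
(N(-3) + a(5))*(-30) = (3/(-3) + (1/5 - 1/4*5))*(-30) = (3*(-1/3) + (1/5 - 5/4))*(-30) = (-1 - 21/20)*(-30) = -41/20*(-30) = 123/2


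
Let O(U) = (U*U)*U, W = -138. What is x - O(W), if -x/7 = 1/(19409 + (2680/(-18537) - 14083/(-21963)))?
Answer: 6922474881811761801/2634050696770 ≈ 2.6281e+6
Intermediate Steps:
x = -949965639/2634050696770 (x = -7/(19409 + (2680/(-18537) - 14083/(-21963))) = -7/(19409 + (2680*(-1/18537) - 14083*(-1/21963))) = -7/(19409 + (-2680/18537 + 14083/21963)) = -7/(19409 + 67398577/135709377) = -7/2634050696770/135709377 = -7*135709377/2634050696770 = -949965639/2634050696770 ≈ -0.00036065)
O(U) = U³ (O(U) = U²*U = U³)
x - O(W) = -949965639/2634050696770 - 1*(-138)³ = -949965639/2634050696770 - 1*(-2628072) = -949965639/2634050696770 + 2628072 = 6922474881811761801/2634050696770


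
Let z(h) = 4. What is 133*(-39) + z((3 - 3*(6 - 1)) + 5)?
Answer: -5183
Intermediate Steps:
133*(-39) + z((3 - 3*(6 - 1)) + 5) = 133*(-39) + 4 = -5187 + 4 = -5183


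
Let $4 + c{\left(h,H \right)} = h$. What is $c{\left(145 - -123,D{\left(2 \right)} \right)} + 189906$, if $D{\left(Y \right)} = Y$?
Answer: $190170$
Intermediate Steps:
$c{\left(h,H \right)} = -4 + h$
$c{\left(145 - -123,D{\left(2 \right)} \right)} + 189906 = \left(-4 + \left(145 - -123\right)\right) + 189906 = \left(-4 + \left(145 + 123\right)\right) + 189906 = \left(-4 + 268\right) + 189906 = 264 + 189906 = 190170$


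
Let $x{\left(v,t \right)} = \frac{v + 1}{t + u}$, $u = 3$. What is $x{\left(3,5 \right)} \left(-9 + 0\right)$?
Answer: $- \frac{9}{2} \approx -4.5$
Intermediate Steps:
$x{\left(v,t \right)} = \frac{1 + v}{3 + t}$ ($x{\left(v,t \right)} = \frac{v + 1}{t + 3} = \frac{1 + v}{3 + t}$)
$x{\left(3,5 \right)} \left(-9 + 0\right) = \frac{1 + 3}{3 + 5} \left(-9 + 0\right) = \frac{1}{8} \cdot 4 \left(-9\right) = \frac{1}{2} \left(-9\right) = - \frac{9}{2}$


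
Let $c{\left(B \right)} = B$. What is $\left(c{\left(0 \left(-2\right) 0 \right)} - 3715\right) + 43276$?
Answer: $39561$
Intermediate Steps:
$\left(c{\left(0 \left(-2\right) 0 \right)} - 3715\right) + 43276 = \left(0 \left(-2\right) 0 - 3715\right) + 43276 = \left(0 \cdot 0 - 3715\right) + 43276 = \left(0 - 3715\right) + 43276 = -3715 + 43276 = 39561$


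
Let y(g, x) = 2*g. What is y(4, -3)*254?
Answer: 2032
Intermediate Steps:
y(4, -3)*254 = (2*4)*254 = 8*254 = 2032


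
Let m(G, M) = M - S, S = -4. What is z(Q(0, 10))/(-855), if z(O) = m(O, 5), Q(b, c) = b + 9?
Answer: -1/95 ≈ -0.010526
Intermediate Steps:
m(G, M) = 4 + M (m(G, M) = M - 1*(-4) = M + 4 = 4 + M)
Q(b, c) = 9 + b
z(O) = 9 (z(O) = 4 + 5 = 9)
z(Q(0, 10))/(-855) = 9/(-855) = 9*(-1/855) = -1/95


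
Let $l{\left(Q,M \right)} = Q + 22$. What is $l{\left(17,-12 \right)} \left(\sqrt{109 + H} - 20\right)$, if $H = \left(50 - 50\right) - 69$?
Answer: $-780 + 78 \sqrt{10} \approx -533.34$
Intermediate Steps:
$H = -69$ ($H = 0 - 69 = -69$)
$l{\left(Q,M \right)} = 22 + Q$
$l{\left(17,-12 \right)} \left(\sqrt{109 + H} - 20\right) = \left(22 + 17\right) \left(\sqrt{109 - 69} - 20\right) = 39 \left(\sqrt{40} - 20\right) = 39 \left(2 \sqrt{10} - 20\right) = 39 \left(-20 + 2 \sqrt{10}\right) = -780 + 78 \sqrt{10}$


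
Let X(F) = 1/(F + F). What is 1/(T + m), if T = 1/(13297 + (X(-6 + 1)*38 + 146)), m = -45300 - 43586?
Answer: -67196/5972783651 ≈ -1.1250e-5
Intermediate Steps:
m = -88886
X(F) = 1/(2*F)
T = 5/67196 (T = 1/(13297 + ((1/(2*(-6 + 1)))*38 + 146)) = 1/(13297 + (((1/2)/(-5))*38 + 146)) = 1/(13297 + (((1/2)*(-1/5))*38 + 146)) = 1/(13297 + (-1/10*38 + 146)) = 1/(13297 + (-19/5 + 146)) = 1/(13297 + 711/5) = 1/(67196/5) = 5/67196 ≈ 7.4409e-5)
1/(T + m) = 1/(5/67196 - 88886) = 1/(-5972783651/67196) = -67196/5972783651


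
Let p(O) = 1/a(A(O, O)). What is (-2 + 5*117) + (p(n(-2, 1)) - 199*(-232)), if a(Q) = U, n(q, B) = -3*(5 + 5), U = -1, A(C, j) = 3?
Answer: 46750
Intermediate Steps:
n(q, B) = -30 (n(q, B) = -3*10 = -30)
a(Q) = -1
p(O) = -1 (p(O) = 1/(-1) = -1)
(-2 + 5*117) + (p(n(-2, 1)) - 199*(-232)) = (-2 + 5*117) + (-1 - 199*(-232)) = (-2 + 585) + (-1 + 46168) = 583 + 46167 = 46750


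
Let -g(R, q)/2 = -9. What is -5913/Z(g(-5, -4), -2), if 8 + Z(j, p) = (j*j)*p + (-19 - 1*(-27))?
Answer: 73/8 ≈ 9.1250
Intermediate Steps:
g(R, q) = 18 (g(R, q) = -2*(-9) = 18)
Z(j, p) = p*j**2 (Z(j, p) = -8 + ((j*j)*p + (-19 - 1*(-27))) = -8 + (j**2*p + (-19 + 27)) = -8 + (p*j**2 + 8) = -8 + (8 + p*j**2) = p*j**2)
-5913/Z(g(-5, -4), -2) = -5913/((-2*18**2)) = -5913/((-2*324)) = -5913/(-648) = -5913*(-1/648) = 73/8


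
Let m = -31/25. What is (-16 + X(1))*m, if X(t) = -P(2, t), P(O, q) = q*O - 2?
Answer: 496/25 ≈ 19.840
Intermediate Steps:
m = -31/25 (m = -31*1/25 = -31/25 ≈ -1.2400)
P(O, q) = -2 + O*q (P(O, q) = O*q - 2 = -2 + O*q)
X(t) = 2 - 2*t (X(t) = -(-2 + 2*t) = 2 - 2*t)
(-16 + X(1))*m = (-16 + (2 - 2*1))*(-31/25) = (-16 + (2 - 2))*(-31/25) = (-16 + 0)*(-31/25) = -16*(-31/25) = 496/25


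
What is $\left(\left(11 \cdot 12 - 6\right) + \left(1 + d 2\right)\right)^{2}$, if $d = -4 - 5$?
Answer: $11881$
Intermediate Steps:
$d = -9$ ($d = -4 - 5 = -9$)
$\left(\left(11 \cdot 12 - 6\right) + \left(1 + d 2\right)\right)^{2} = \left(\left(11 \cdot 12 - 6\right) + \left(1 - 18\right)\right)^{2} = \left(\left(132 - 6\right) + \left(1 - 18\right)\right)^{2} = \left(126 - 17\right)^{2} = 109^{2} = 11881$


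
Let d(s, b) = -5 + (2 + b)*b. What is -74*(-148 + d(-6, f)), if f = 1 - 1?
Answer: 11322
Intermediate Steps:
f = 0
d(s, b) = -5 + b*(2 + b)
-74*(-148 + d(-6, f)) = -74*(-148 + (-5 + 0**2 + 2*0)) = -74*(-148 + (-5 + 0 + 0)) = -74*(-148 - 5) = -74*(-153) = 11322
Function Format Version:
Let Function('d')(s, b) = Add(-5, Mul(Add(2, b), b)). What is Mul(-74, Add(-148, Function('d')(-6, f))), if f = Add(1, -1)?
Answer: 11322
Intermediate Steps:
f = 0
Function('d')(s, b) = Add(-5, Mul(b, Add(2, b)))
Mul(-74, Add(-148, Function('d')(-6, f))) = Mul(-74, Add(-148, Add(-5, Pow(0, 2), Mul(2, 0)))) = Mul(-74, Add(-148, Add(-5, 0, 0))) = Mul(-74, Add(-148, -5)) = Mul(-74, -153) = 11322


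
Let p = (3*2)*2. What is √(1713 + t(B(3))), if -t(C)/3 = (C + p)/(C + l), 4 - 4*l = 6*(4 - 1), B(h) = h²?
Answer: √205887/11 ≈ 41.250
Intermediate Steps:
l = -7/2 (l = 1 - 3*(4 - 1)/2 = 1 - 3*3/2 = 1 - ¼*18 = 1 - 9/2 = -7/2 ≈ -3.5000)
p = 12 (p = 6*2 = 12)
t(C) = -3*(12 + C)/(-7/2 + C) (t(C) = -3*(C + 12)/(C - 7/2) = -3*(12 + C)/(-7/2 + C))
√(1713 + t(B(3))) = √(1713 + 6*(-12 - 1*3²)/(-7 + 2*3²)) = √(1713 + 6*(-12 - 1*9)/(-7 + 2*9)) = √(1713 + 6*(-12 - 9)/(-7 + 18)) = √(1713 + 6*(-21)/11) = √(1713 + 6*(1/11)*(-21)) = √(1713 - 126/11) = √(18717/11) = √205887/11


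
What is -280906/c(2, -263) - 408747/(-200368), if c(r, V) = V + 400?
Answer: -56228575069/27450416 ≈ -2048.4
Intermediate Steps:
c(r, V) = 400 + V
-280906/c(2, -263) - 408747/(-200368) = -280906/(400 - 263) - 408747/(-200368) = -280906/137 - 408747*(-1/200368) = -280906*1/137 + 408747/200368 = -280906/137 + 408747/200368 = -56228575069/27450416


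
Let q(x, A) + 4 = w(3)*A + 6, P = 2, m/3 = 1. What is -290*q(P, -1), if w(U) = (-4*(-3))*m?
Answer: 9860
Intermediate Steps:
m = 3 (m = 3*1 = 3)
w(U) = 36 (w(U) = -4*(-3)*3 = 12*3 = 36)
q(x, A) = 2 + 36*A (q(x, A) = -4 + (36*A + 6) = -4 + (6 + 36*A) = 2 + 36*A)
-290*q(P, -1) = -290*(2 + 36*(-1)) = -290*(2 - 36) = -290*(-34) = 9860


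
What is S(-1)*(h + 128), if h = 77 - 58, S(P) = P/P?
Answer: 147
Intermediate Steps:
S(P) = 1
h = 19
S(-1)*(h + 128) = 1*(19 + 128) = 1*147 = 147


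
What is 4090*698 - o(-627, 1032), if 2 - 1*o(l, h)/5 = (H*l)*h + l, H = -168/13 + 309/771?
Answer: 144883529015/3341 ≈ 4.3365e+7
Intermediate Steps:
H = -41837/3341 (H = -168*1/13 + 309*(1/771) = -168/13 + 103/257 = -41837/3341 ≈ -12.522)
o(l, h) = 10 - 5*l + 209185*h*l/3341 (o(l, h) = 10 - 5*((-41837*l/3341)*h + l) = 10 - 5*(-41837*h*l/3341 + l) = 10 - 5*(l - 41837*h*l/3341) = 10 + (-5*l + 209185*h*l/3341) = 10 - 5*l + 209185*h*l/3341)
4090*698 - o(-627, 1032) = 4090*698 - (10 - 5*(-627) + (209185/3341)*1032*(-627)) = 2854820 - (10 + 3135 - 135356082840/3341) = 2854820 - 1*(-135345575395/3341) = 2854820 + 135345575395/3341 = 144883529015/3341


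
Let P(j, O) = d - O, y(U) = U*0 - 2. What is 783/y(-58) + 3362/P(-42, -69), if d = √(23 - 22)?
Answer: -24043/70 ≈ -343.47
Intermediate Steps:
y(U) = -2 (y(U) = 0 - 2 = -2)
d = 1 (d = √1 = 1)
P(j, O) = 1 - O
783/y(-58) + 3362/P(-42, -69) = 783/(-2) + 3362/(1 - 1*(-69)) = 783*(-½) + 3362/(1 + 69) = -783/2 + 3362/70 = -783/2 + 3362*(1/70) = -783/2 + 1681/35 = -24043/70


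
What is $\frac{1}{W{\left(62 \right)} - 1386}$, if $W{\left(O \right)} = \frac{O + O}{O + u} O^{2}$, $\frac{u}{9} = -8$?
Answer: $- \frac{5}{245258} \approx -2.0387 \cdot 10^{-5}$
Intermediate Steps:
$u = -72$ ($u = 9 \left(-8\right) = -72$)
$W{\left(O \right)} = \frac{2 O^{3}}{-72 + O}$ ($W{\left(O \right)} = \frac{O + O}{O - 72} O^{2} = \frac{2 O}{-72 + O} O^{2} = \frac{2 O^{3}}{-72 + O}$)
$\frac{1}{W{\left(62 \right)} - 1386} = \frac{1}{\frac{2 \cdot 62^{3}}{-72 + 62} - 1386} = \frac{1}{2 \cdot 238328 \frac{1}{-10} - 1386} = \frac{1}{2 \cdot 238328 \left(- \frac{1}{10}\right) - 1386} = \frac{1}{- \frac{238328}{5} - 1386} = \frac{1}{- \frac{245258}{5}} = - \frac{5}{245258}$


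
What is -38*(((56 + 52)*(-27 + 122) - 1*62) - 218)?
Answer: -379240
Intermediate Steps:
-38*(((56 + 52)*(-27 + 122) - 1*62) - 218) = -38*((108*95 - 62) - 218) = -38*((10260 - 62) - 218) = -38*(10198 - 218) = -38*9980 = -379240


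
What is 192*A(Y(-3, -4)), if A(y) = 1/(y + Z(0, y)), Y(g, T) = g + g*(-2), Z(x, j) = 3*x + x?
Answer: 64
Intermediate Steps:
Z(x, j) = 4*x
Y(g, T) = -g (Y(g, T) = g - 2*g = -g)
A(y) = 1/y (A(y) = 1/(y + 4*0) = 1/(y + 0) = 1/y)
192*A(Y(-3, -4)) = 192/((-1*(-3))) = 192/3 = 192*(⅓) = 64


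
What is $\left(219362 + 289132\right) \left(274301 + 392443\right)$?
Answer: $339035323536$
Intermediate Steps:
$\left(219362 + 289132\right) \left(274301 + 392443\right) = 508494 \cdot 666744 = 339035323536$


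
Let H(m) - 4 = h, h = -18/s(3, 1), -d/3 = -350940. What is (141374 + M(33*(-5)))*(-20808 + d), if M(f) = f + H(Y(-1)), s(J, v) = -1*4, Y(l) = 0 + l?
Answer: 145738154610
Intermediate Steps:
d = 1052820 (d = -3*(-350940) = 1052820)
Y(l) = l
s(J, v) = -4
h = 9/2 (h = -18/(-4) = -18*(-¼) = 9/2 ≈ 4.5000)
H(m) = 17/2 (H(m) = 4 + 9/2 = 17/2)
M(f) = 17/2 + f (M(f) = f + 17/2 = 17/2 + f)
(141374 + M(33*(-5)))*(-20808 + d) = (141374 + (17/2 + 33*(-5)))*(-20808 + 1052820) = (141374 + (17/2 - 165))*1032012 = (141374 - 313/2)*1032012 = (282435/2)*1032012 = 145738154610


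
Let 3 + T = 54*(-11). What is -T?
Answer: 597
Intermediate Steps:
T = -597 (T = -3 + 54*(-11) = -3 - 594 = -597)
-T = -1*(-597) = 597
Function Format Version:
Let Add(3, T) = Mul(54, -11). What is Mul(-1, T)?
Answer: 597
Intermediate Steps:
T = -597 (T = Add(-3, Mul(54, -11)) = Add(-3, -594) = -597)
Mul(-1, T) = Mul(-1, -597) = 597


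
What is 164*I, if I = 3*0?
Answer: 0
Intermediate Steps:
I = 0
164*I = 164*0 = 0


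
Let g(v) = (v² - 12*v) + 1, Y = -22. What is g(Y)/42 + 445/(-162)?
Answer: 1222/81 ≈ 15.086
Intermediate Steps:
g(v) = 1 + v² - 12*v
g(Y)/42 + 445/(-162) = (1 + (-22)² - 12*(-22))/42 + 445/(-162) = (1 + 484 + 264)*(1/42) + 445*(-1/162) = 749*(1/42) - 445/162 = 107/6 - 445/162 = 1222/81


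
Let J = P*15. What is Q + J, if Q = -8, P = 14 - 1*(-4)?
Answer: 262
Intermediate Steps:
P = 18 (P = 14 + 4 = 18)
J = 270 (J = 18*15 = 270)
Q + J = -8 + 270 = 262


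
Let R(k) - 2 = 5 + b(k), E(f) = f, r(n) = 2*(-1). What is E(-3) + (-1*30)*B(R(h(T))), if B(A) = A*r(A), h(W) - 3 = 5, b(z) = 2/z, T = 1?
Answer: 432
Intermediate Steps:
r(n) = -2
h(W) = 8 (h(W) = 3 + 5 = 8)
R(k) = 7 + 2/k (R(k) = 2 + (5 + 2/k) = 7 + 2/k)
B(A) = -2*A (B(A) = A*(-2) = -2*A)
E(-3) + (-1*30)*B(R(h(T))) = -3 + (-1*30)*(-2*(7 + 2/8)) = -3 - (-60)*(7 + 2*(1/8)) = -3 - (-60)*(7 + 1/4) = -3 - (-60)*29/4 = -3 - 30*(-29/2) = -3 + 435 = 432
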